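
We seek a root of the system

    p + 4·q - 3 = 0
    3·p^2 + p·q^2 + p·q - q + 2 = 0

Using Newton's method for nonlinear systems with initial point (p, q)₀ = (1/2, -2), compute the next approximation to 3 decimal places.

(0.644, 0.589)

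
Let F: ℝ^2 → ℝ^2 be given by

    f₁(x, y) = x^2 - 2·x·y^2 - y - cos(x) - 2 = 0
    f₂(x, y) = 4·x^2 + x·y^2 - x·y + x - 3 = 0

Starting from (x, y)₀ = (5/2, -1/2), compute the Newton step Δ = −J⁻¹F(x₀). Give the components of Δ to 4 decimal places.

At (5/2, -1/2): F = (4.301144, 26.3750).
Jacobian J = [[2·x - 2·y^2 + sin(x), -4·x·y - 1], [8·x + y^2 - y + 1, 2·x·y - x]].
At the point, J = [[5.098472, 4.0000], [21.7500, -5.0000]] (det J = -112.492361).
Solving J·Δ = −F gives Δ = (-1.1290, 0.3638).

(-1.1290, 0.3638)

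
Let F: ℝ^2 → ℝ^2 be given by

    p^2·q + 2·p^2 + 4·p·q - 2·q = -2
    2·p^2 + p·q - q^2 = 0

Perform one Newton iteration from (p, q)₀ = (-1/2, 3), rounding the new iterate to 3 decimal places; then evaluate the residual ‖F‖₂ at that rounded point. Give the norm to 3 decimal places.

2.723

At (-1/2, 3): F = (-8.750, -10.000).
Jacobian J = [[2·p·q + 4·p + 4·q, p^2 + 4·p - 2], [4·p + q, p - 2·q]].
At the point, J = [[7.000, -3.750], [1.000, -6.500]] (det J = -41.750).
Solving J·Δ = −F gives Δ = (0.464, -1.467).
Then the next iterate is (p, q)₁ = (-0.036, 1.533).
Re-evaluating at (-0.036, 1.533): F = (-1.28217, -2.40268), so ‖F‖₂ = 2.723.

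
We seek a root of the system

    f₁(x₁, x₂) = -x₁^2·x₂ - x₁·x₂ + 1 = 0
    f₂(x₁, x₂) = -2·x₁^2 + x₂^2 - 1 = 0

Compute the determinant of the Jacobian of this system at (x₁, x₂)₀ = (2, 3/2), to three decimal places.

J = [[-2·x₁·x₂ - x₂, -x₁^2 - x₁], [-4·x₁, 2·x₂]].
At the point, J = [[-7.500, -6.000], [-8.000, 3.000]].
det J = -70.500.

-70.500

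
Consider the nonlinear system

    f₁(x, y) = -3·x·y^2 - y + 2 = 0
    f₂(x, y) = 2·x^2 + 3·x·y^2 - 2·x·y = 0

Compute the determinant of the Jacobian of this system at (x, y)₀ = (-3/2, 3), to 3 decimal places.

258.000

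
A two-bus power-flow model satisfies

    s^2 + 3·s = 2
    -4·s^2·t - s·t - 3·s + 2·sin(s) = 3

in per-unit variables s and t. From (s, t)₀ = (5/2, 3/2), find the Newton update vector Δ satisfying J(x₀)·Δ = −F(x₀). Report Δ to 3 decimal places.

(-1.469, 0.090)

At (5/2, 3/2): F = (11.750, -50.55306).
Jacobian J = [[2·s + 3, 0], [-8·s·t - t + 2·cos(s) - 3, -4·s^2 - s]].
At the point, J = [[8.000, 0.000], [-36.10229, -27.500]] (det J = -220.000).
Solving J·Δ = −F gives Δ = (-1.469, 0.090).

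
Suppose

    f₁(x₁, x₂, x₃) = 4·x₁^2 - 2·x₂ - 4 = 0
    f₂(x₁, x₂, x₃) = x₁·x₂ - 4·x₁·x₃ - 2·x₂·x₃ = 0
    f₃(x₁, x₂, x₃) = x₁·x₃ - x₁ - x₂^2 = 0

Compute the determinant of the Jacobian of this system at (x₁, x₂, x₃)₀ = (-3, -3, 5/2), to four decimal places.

J = [[8·x₁, -2, 0], [x₂ - 4·x₃, x₁ - 2·x₃, -4·x₁ - 2·x₂], [x₃ - 1, -2·x₂, x₁]].
At the point, J = [[-24.0000, -2.0000, 0.0000], [-13.0000, -8.0000, 18.0000], [1.5000, 6.0000, -3.0000]].
det J = 2040.0000.

2040.0000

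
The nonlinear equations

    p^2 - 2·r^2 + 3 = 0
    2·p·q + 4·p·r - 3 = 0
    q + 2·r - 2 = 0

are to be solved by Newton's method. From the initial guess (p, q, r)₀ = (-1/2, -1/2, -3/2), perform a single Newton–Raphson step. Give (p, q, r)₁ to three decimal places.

(-1.214, 4.821, -1.411)

At (-1/2, -1/2, -3/2): F = (-1.250, 0.500, -5.500).
Jacobian J = [[2·p, 0, -4·r], [2·q + 4·r, 2·p, 4·p], [0, 1, 2]].
At the point, J = [[-1.000, 0.000, 6.000], [-7.000, -1.000, -2.000], [0.000, 1.000, 2.000]] (det J = -42.000).
Solving J·Δ = −F gives Δ = (-0.714, 5.321, 0.089).
Then the next iterate is (p, q, r)₁ = (-1.214, 4.821, -1.411).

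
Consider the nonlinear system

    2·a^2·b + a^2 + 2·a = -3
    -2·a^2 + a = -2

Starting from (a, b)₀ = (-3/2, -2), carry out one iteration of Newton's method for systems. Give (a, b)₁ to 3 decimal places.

(-0.929, -1.897)

At (-3/2, -2): F = (-6.750, -4.000).
Jacobian J = [[4·a·b + 2·a + 2, 2·a^2], [-4·a + 1, 0]].
At the point, J = [[11.000, 4.500], [7.000, 0.000]] (det J = -31.500).
Solving J·Δ = −F gives Δ = (0.571, 0.103).
Then the next iterate is (a, b)₁ = (-0.929, -1.897).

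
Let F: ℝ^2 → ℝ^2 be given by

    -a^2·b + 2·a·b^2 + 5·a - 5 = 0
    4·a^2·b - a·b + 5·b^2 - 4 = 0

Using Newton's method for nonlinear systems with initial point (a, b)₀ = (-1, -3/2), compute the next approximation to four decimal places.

(-0.0094, -0.1877)

At (-1, -3/2): F = (-13.0000, -0.2500).
Jacobian J = [[-2·a·b + 2·b^2 + 5, -a^2 + 4·a·b], [8·a·b - b, 4·a^2 - a + 10·b]].
At the point, J = [[6.5000, 5.0000], [13.5000, -10.0000]] (det J = -132.5000).
Solving J·Δ = −F gives Δ = (0.9906, 1.3123).
Then the next iterate is (a, b)₁ = (-0.0094, -0.1877).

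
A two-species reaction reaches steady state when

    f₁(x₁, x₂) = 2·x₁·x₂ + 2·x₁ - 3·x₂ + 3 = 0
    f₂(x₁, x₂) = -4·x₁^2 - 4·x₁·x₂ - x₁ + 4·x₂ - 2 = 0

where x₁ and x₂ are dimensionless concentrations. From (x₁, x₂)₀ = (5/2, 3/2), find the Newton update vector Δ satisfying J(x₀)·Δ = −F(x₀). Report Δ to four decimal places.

(-0.4583, -4.3542)

At (5/2, 3/2): F = (11.0000, -38.5000).
Jacobian J = [[2·x₂ + 2, 2·x₁ - 3], [-8·x₁ - 4·x₂ - 1, -4·x₁ + 4]].
At the point, J = [[5.0000, 2.0000], [-27.0000, -6.0000]] (det J = 24.0000).
Solving J·Δ = −F gives Δ = (-0.4583, -4.3542).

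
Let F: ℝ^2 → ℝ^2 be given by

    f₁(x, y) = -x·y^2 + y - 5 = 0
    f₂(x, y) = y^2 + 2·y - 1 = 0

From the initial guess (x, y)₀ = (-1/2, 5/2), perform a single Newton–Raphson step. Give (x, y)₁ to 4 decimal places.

(-1.2200, 1.0357)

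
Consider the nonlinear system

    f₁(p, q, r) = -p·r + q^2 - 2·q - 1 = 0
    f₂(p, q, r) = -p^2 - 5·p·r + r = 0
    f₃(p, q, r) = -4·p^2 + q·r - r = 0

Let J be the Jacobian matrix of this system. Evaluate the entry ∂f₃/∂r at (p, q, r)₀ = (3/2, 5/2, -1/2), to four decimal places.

1.5000

∂f₃/∂r = q - 1.
At (3/2, 5/2, -1/2) this is 1.5000.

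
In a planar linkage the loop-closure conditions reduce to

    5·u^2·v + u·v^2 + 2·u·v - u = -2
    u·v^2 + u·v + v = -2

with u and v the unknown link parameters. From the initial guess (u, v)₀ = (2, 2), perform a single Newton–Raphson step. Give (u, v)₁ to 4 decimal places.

At (2, 2): F = (56.0000, 16.0000).
Jacobian J = [[10·u·v + v^2 + 2·v - 1, 5·u^2 + 2·u·v + 2·u], [v^2 + v, 2·u·v + u + 1]].
At the point, J = [[47.0000, 32.0000], [6.0000, 11.0000]] (det J = 325.0000).
Solving J·Δ = −F gives Δ = (-0.3200, -1.2800).
Then the next iterate is (u, v)₁ = (1.6800, 0.7200).

(1.6800, 0.7200)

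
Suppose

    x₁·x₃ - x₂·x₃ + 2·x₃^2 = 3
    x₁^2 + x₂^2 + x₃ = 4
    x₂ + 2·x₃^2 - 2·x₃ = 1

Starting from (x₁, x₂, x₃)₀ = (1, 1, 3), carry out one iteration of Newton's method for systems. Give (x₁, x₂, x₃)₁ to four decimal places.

At (1, 1, 3): F = (15.0000, 1.0000, 12.0000).
Jacobian J = [[x₃, -x₃, x₁ - x₂ + 4·x₃], [2·x₁, 2·x₂, 1], [0, 1, 4·x₃ - 2]].
At the point, J = [[3.0000, -3.0000, 12.0000], [2.0000, 2.0000, 1.0000], [0.0000, 1.0000, 10.0000]] (det J = 141.0000).
Solving J·Δ = −F gives Δ = (-0.0213, 0.1277, -1.2128).
Then the next iterate is (x₁, x₂, x₃)₁ = (0.9787, 1.1277, 1.7872).

(0.9787, 1.1277, 1.7872)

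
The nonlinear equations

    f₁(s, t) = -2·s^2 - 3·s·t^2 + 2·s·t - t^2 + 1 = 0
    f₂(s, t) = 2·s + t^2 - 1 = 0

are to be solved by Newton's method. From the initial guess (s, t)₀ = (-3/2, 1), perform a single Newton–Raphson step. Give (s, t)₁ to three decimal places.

(-4.500, 5.500)

At (-3/2, 1): F = (-3.000, -3.000).
Jacobian J = [[-4·s - 3·t^2 + 2·t, -6·s·t + 2·s - 2·t], [2, 2·t]].
At the point, J = [[5.000, 4.000], [2.000, 2.000]] (det J = 2.000).
Solving J·Δ = −F gives Δ = (-3.000, 4.500).
Then the next iterate is (s, t)₁ = (-4.500, 5.500).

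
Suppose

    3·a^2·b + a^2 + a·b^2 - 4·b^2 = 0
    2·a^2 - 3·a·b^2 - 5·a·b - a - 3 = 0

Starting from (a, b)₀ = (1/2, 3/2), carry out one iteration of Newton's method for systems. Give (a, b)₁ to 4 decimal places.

(0.2099, 0.6027)

At (1/2, 3/2): F = (-6.5000, -10.1250).
Jacobian J = [[6·a·b + 2·a + b^2, 3·a^2 + 2·a·b - 8·b], [4·a - 3·b^2 - 5·b - 1, -6·a·b - 5·a]].
At the point, J = [[7.7500, -9.7500], [-13.2500, -7.0000]] (det J = -183.4375).
Solving J·Δ = −F gives Δ = (-0.2901, -0.8973).
Then the next iterate is (a, b)₁ = (0.2099, 0.6027).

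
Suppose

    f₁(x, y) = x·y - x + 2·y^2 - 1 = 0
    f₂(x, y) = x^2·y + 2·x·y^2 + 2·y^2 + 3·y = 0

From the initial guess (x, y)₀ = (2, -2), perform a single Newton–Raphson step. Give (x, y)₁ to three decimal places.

(1.157, -1.412)

At (2, -2): F = (1.000, 10.000).
Jacobian J = [[y - 1, x + 4·y], [2·x·y + 2·y^2, x^2 + 4·x·y + 4·y + 3]].
At the point, J = [[-3.000, -6.000], [0.000, -17.000]] (det J = 51.000).
Solving J·Δ = −F gives Δ = (-0.843, 0.588).
Then the next iterate is (x, y)₁ = (1.157, -1.412).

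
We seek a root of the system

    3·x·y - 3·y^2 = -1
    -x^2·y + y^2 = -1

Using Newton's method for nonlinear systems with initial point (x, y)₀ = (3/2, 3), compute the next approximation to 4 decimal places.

At (3/2, 3): F = (-12.5000, 3.2500).
Jacobian J = [[3·y, 3·x - 6·y], [-2·x·y, -x^2 + 2·y]].
At the point, J = [[9.0000, -13.5000], [-9.0000, 3.7500]] (det J = -87.7500).
Solving J·Δ = −F gives Δ = (-0.0342, -0.9487).
Then the next iterate is (x, y)₁ = (1.4658, 2.0513).

(1.4658, 2.0513)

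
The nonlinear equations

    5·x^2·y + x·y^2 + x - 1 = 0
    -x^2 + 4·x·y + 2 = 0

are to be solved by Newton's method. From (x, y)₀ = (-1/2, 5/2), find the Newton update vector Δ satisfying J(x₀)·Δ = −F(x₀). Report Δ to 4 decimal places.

(0.0438, -1.3840)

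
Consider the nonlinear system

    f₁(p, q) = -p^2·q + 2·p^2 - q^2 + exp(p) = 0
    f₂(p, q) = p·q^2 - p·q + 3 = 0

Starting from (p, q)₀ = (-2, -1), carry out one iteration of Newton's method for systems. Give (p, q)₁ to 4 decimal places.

(-1.0354, -1.1549)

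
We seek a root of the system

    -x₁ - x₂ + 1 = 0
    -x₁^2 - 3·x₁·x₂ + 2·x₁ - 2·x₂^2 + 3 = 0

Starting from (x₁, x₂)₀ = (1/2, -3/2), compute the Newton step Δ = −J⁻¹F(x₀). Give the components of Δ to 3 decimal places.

(-10.500, 12.500)

At (1/2, -3/2): F = (2.000, 1.500).
Jacobian J = [[-1, -1], [-2·x₁ - 3·x₂ + 2, -3·x₁ - 4·x₂]].
At the point, J = [[-1.000, -1.000], [5.500, 4.500]] (det J = 1.000).
Solving J·Δ = −F gives Δ = (-10.500, 12.500).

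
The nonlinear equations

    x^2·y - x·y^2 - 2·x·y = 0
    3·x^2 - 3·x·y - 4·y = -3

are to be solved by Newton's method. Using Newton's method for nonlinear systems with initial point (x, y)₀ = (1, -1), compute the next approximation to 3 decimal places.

At (1, -1): F = (0.000, 13.000).
Jacobian J = [[2·x·y - y^2 - 2·y, x^2 - 2·x·y - 2·x], [6·x - 3·y, -3·x - 4]].
At the point, J = [[-1.000, 1.000], [9.000, -7.000]] (det J = -2.000).
Solving J·Δ = −F gives Δ = (-6.500, -6.500).
Then the next iterate is (x, y)₁ = (-5.500, -7.500).

(-5.500, -7.500)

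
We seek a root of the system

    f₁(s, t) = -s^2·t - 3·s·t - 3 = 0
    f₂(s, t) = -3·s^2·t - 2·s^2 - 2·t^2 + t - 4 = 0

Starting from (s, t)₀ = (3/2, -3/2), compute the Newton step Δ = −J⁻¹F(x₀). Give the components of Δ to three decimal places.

(0.525, 1.755)

At (3/2, -3/2): F = (7.125, -4.375).
Jacobian J = [[-2·s·t - 3·t, -s^2 - 3·s], [-6·s·t - 4·s, -3·s^2 - 4·t + 1]].
At the point, J = [[9.000, -6.750], [7.500, 0.250]] (det J = 52.875).
Solving J·Δ = −F gives Δ = (0.525, 1.755).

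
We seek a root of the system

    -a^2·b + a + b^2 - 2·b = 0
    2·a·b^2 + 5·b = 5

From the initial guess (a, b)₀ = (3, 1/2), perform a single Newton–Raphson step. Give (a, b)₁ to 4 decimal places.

(0.9559, 0.6838)

At (3, 1/2): F = (-2.2500, -1.0000).
Jacobian J = [[-2·a·b + 1, -a^2 + 2·b - 2], [2·b^2, 4·a·b + 5]].
At the point, J = [[-2.0000, -10.0000], [0.5000, 11.0000]] (det J = -17.0000).
Solving J·Δ = −F gives Δ = (-2.0441, 0.1838).
Then the next iterate is (a, b)₁ = (0.9559, 0.6838).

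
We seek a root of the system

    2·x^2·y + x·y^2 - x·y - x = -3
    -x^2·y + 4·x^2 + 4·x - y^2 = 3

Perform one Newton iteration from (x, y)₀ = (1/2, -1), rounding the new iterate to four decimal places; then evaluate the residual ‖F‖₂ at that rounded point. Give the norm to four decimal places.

At (1/2, -1): F = (3.0000, -0.7500).
Jacobian J = [[4·x·y + y^2 - y - 1, 2·x^2 + 2·x·y - x], [-2·x·y + 8·x + 4, -x^2 - 2·y]].
At the point, J = [[-1.0000, -1.0000], [9.0000, 1.7500]] (det J = 7.2500).
Solving J·Δ = −F gives Δ = (-0.6207, 3.6207).
Then the next iterate is (x, y)₁ = (-0.1207, 2.6207).
Re-evaluating at (-0.1207, 2.6207): F = (2.684402, -10.330774), so ‖F‖₂ = 10.6738.

10.6738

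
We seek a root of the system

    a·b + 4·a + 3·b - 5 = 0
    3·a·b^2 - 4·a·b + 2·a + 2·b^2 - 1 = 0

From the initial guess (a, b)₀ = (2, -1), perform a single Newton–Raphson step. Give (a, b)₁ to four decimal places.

(1.5983, -0.3590)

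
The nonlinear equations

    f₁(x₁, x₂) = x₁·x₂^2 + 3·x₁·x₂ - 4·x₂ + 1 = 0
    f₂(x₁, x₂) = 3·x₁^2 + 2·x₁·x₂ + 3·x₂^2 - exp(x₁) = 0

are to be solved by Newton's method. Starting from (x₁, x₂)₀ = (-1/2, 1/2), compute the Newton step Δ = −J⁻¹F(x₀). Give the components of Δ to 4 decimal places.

(-0.1144, -0.3459)

At (-1/2, 1/2): F = (-1.8750, 0.393469).
Jacobian J = [[x₂^2 + 3·x₂, 2·x₁·x₂ + 3·x₁ - 4], [6·x₁ + 2·x₂ - exp(x₁), 2·x₁ + 6·x₂]].
At the point, J = [[1.7500, -6.0000], [-2.606531, 2.0000]] (det J = -12.139184).
Solving J·Δ = −F gives Δ = (-0.1144, -0.3459).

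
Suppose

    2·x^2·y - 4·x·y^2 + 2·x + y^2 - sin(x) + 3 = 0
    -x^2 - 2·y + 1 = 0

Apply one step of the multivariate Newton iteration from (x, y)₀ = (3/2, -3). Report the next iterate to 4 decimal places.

(1.7739, -1.0359)

At (3/2, -3): F = (-53.497495, 4.7500).
Jacobian J = [[4·x·y - 4·y^2 - cos(x) + 2, 2·x^2 - 8·x·y + 2·y], [-2·x, -2]].
At the point, J = [[-52.070737, 34.5000], [-3.0000, -2.0000]] (det J = 207.641474).
Solving J·Δ = −F gives Δ = (0.2739, 1.9641).
Then the next iterate is (x, y)₁ = (1.7739, -1.0359).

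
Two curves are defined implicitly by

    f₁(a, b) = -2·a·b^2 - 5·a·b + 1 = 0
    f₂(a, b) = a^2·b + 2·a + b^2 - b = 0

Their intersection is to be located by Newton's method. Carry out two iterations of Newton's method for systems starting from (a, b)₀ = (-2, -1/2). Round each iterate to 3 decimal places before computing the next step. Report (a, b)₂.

(-0.385, -0.559)

At (-2, -1/2): F = (-3.000, -5.250).
Jacobian J = [[-2·b^2 - 5·b, -4·a·b - 5·a], [2·a·b + 2, a^2 + 2·b - 1]].
At the point, J = [[2.000, 6.000], [4.000, 2.000]] (det J = -20.000).
Solving J·Δ = −F gives Δ = (1.275, 0.075).
Then the next iterate is (a, b)₁ = (-0.725, -0.425).
Round to (-0.725, -0.425) and repeat: F = (-0.27872, -1.06777), J = [[1.76375, 2.39250], [2.61625, -1.32437]].
Δ = (0.340, -0.134), so (a, b)₂ = (-0.385, -0.559).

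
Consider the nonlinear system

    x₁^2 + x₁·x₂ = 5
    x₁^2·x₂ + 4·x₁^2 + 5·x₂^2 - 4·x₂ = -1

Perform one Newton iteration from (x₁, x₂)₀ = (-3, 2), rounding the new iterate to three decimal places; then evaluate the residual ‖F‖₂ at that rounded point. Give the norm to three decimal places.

22.787

At (-3, 2): F = (-2.000, 67.000).
Jacobian J = [[2·x₁ + x₂, x₁], [2·x₁·x₂ + 8·x₁, x₁^2 + 10·x₂ - 4]].
At the point, J = [[-4.000, -3.000], [-36.000, 25.000]] (det J = -208.000).
Solving J·Δ = −F gives Δ = (0.726, -1.635).
Then the next iterate is (x₁, x₂)₁ = (-2.274, 0.365).
Re-evaluating at (-2.274, 0.365): F = (-0.65893, 22.77787), so ‖F‖₂ = 22.787.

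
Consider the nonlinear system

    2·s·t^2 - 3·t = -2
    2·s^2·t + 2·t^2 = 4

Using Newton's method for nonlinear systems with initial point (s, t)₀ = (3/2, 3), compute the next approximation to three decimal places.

At (3/2, 3): F = (20.000, 27.500).
Jacobian J = [[2·t^2, 4·s·t - 3], [4·s·t, 2·s^2 + 4·t]].
At the point, J = [[18.000, 15.000], [18.000, 16.500]] (det J = 27.000).
Solving J·Δ = −F gives Δ = (3.056, -5.000).
Then the next iterate is (s, t)₁ = (4.556, -2.000).

(4.556, -2.000)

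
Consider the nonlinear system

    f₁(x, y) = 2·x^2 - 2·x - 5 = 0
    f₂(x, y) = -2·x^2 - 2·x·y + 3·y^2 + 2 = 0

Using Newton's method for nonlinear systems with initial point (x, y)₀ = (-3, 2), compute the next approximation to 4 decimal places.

(-1.6429, 0.9524)

At (-3, 2): F = (19.0000, 8.0000).
Jacobian J = [[4·x - 2, 0], [-4·x - 2·y, -2·x + 6·y]].
At the point, J = [[-14.0000, 0.0000], [8.0000, 18.0000]] (det J = -252.0000).
Solving J·Δ = −F gives Δ = (1.3571, -1.0476).
Then the next iterate is (x, y)₁ = (-1.6429, 0.9524).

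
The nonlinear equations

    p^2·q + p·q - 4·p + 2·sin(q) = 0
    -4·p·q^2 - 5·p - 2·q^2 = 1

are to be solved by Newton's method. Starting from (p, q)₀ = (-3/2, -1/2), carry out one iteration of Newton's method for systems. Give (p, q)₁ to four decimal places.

(-0.1144, -0.7034)

At (-3/2, -1/2): F = (4.666149, 7.5000).
Jacobian J = [[2·p·q + q - 4, p^2 + p + 2·cos(q)], [-4·q^2 - 5, -8·p·q - 4·q]].
At the point, J = [[-3.0000, 2.505165], [-6.0000, -4.0000]] (det J = 27.030991).
Solving J·Δ = −F gives Δ = (1.3856, -0.2034).
Then the next iterate is (p, q)₁ = (-0.1144, -0.7034).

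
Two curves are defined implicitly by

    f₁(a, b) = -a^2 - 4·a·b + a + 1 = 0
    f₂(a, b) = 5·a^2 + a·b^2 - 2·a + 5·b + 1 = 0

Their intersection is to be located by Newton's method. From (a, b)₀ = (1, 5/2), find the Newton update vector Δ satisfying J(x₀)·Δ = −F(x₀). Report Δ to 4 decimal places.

(0.0189, -2.3019)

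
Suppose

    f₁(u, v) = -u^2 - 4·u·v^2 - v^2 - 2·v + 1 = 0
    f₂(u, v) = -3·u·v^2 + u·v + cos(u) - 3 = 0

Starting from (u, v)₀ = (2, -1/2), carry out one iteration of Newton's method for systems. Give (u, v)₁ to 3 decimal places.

(2.298, 0.320)

At (2, -1/2): F = (-4.250, -5.91615).
Jacobian J = [[-2·u - 4·v^2, -8·u·v - 2·v - 2], [-3·v^2 + v - sin(u), -6·u·v + u]].
At the point, J = [[-5.000, 7.000], [-2.15930, 8.000]] (det J = -24.88492).
Solving J·Δ = −F gives Δ = (0.298, 0.820).
Then the next iterate is (u, v)₁ = (2.298, 0.320).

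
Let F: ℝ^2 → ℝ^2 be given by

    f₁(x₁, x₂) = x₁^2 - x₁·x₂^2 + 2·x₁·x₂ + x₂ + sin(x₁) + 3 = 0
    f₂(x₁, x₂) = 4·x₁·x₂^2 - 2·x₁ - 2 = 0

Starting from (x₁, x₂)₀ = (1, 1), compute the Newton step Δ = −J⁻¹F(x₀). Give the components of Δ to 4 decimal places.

(-2.0793, 0.5198)

At (1, 1): F = (6.841471, 0.0000).
Jacobian J = [[2·x₁ - x₂^2 + 2·x₂ + cos(x₁), -2·x₁·x₂ + 2·x₁ + 1], [4·x₂^2 - 2, 8·x₁·x₂]].
At the point, J = [[3.540302, 1.0000], [2.0000, 8.0000]] (det J = 26.322418).
Solving J·Δ = −F gives Δ = (-2.0793, 0.5198).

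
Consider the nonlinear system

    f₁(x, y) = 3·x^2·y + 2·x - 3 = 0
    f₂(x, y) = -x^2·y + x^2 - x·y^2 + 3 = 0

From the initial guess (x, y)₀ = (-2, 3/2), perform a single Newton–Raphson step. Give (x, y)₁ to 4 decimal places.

(-3.5172, -1.4397)

At (-2, 3/2): F = (11.0000, 5.5000).
Jacobian J = [[6·x·y + 2, 3·x^2], [-2·x·y + 2·x - y^2, -x^2 - 2·x·y]].
At the point, J = [[-16.0000, 12.0000], [-0.2500, 2.0000]] (det J = -29.0000).
Solving J·Δ = −F gives Δ = (-1.5172, -2.9397).
Then the next iterate is (x, y)₁ = (-3.5172, -1.4397).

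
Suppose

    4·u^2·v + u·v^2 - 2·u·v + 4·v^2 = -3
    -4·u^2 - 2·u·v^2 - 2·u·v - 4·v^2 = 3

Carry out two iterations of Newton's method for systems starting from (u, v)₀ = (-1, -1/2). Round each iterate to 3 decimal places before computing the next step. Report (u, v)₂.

At (-1, -1/2): F = (0.750, -8.500).
Jacobian J = [[8·u·v + v^2 - 2·v, 4·u^2 + 2·u·v - 2·u + 8·v], [-8·u - 2·v^2 - 2·v, -4·u·v - 2·u - 8·v]].
At the point, J = [[5.250, 3.000], [8.500, 4.000]] (det J = -4.500).
Solving J·Δ = −F gives Δ = (6.333, -11.333).
Then the next iterate is (u, v)₁ = (5.333, -11.833).
Round to (5.333, -11.833) and repeat: F = (89.85224, -2044.08447), J = [[-341.15722, -117.77722], [-299.03778, 336.41956]].
Δ = (-1.404, 4.828), so (u, v)₂ = (3.929, -7.005).

(3.929, -7.005)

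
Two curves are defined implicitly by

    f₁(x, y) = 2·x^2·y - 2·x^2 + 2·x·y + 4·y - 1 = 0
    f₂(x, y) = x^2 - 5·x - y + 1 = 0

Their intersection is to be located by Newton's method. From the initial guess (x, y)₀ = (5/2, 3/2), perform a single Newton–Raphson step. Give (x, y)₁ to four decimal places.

(18.2969, -5.2500)

At (5/2, 3/2): F = (18.7500, -6.7500).
Jacobian J = [[4·x·y - 4·x + 2·y, 2·x^2 + 2·x + 4], [2·x - 5, -1]].
At the point, J = [[8.0000, 21.5000], [0.0000, -1.0000]] (det J = -8.0000).
Solving J·Δ = −F gives Δ = (15.7969, -6.7500).
Then the next iterate is (x, y)₁ = (18.2969, -5.2500).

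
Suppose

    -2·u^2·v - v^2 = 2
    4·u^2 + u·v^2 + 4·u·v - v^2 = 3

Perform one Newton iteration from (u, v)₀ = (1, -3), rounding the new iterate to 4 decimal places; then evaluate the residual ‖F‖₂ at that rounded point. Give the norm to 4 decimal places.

4.0618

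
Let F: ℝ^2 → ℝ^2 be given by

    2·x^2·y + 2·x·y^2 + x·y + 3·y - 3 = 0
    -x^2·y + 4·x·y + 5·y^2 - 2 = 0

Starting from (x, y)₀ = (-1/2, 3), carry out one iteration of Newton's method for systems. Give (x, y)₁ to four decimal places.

(-0.5553, 1.7236)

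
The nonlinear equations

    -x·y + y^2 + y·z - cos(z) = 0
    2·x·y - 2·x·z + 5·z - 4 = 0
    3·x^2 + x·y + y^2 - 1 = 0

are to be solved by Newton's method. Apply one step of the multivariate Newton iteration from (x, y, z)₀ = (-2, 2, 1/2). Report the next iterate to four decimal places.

(-1.1012, 0.9939, 0.5866)

At (-2, 2, 1/2): F = (8.122417, -7.5000, 11.0000).
Jacobian J = [[-y, -x + 2·y + z, y + sin(z)], [2·y - 2·z, 2·x, -2·x + 5], [6·x + y, x + 2·y, 0]].
At the point, J = [[-2.0000, 6.5000, 2.479426], [3.0000, -4.0000, 9.0000], [-10.0000, 2.0000, 0.0000]] (det J = -633.300468).
Solving J·Δ = −F gives Δ = (0.8988, -1.0061, 0.0866).
Then the next iterate is (x, y, z)₁ = (-1.1012, 0.9939, 0.5866).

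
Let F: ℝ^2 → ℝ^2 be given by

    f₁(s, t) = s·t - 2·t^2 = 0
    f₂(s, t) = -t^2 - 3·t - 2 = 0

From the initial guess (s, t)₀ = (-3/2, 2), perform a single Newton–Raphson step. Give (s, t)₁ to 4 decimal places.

At (-3/2, 2): F = (-11.0000, -12.0000).
Jacobian J = [[t, s - 4·t], [0, -2·t - 3]].
At the point, J = [[2.0000, -9.5000], [0.0000, -7.0000]] (det J = -14.0000).
Solving J·Δ = −F gives Δ = (-2.6429, -1.7143).
Then the next iterate is (s, t)₁ = (-4.1429, 0.2857).

(-4.1429, 0.2857)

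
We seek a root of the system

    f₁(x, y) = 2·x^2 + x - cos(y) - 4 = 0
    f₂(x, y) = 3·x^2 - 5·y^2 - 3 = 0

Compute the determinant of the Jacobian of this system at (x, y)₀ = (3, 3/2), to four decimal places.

-212.9549

J = [[4·x + 1, sin(y)], [6·x, -10·y]].
At the point, J = [[13.0000, 0.997495], [18.0000, -15.0000]].
det J = -212.9549.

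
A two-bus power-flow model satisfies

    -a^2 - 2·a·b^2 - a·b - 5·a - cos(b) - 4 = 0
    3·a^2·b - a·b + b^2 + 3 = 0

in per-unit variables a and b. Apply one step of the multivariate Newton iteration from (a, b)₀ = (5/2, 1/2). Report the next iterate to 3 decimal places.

(-0.137, 0.911)

At (5/2, 1/2): F = (-26.12758, 11.375).
Jacobian J = [[-2·a - 2·b^2 - b - 5, -4·a·b - a + sin(b)], [6·a·b - b, 3·a^2 - a + 2·b]].
At the point, J = [[-11.000, -7.02057], [7.000, 17.250]] (det J = -140.60598).
Solving J·Δ = −F gives Δ = (-2.637, 0.411).
Then the next iterate is (a, b)₁ = (-0.137, 0.911).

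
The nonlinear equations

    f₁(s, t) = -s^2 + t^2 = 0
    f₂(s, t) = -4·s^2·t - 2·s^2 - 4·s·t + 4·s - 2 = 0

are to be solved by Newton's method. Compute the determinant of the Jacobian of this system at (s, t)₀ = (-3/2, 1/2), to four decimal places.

J = [[-2·s, 2·t], [-8·s·t - 4·s - 4·t + 4, -4·s^2 - 4·s]].
At the point, J = [[3.0000, 1.0000], [14.0000, -3.0000]].
det J = -23.0000.

-23.0000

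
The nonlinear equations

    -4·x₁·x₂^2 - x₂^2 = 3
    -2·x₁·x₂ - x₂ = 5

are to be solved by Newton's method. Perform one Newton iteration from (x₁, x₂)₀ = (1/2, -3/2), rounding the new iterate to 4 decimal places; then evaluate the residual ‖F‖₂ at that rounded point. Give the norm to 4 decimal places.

At (1/2, -3/2): F = (-9.7500, -2.0000).
Jacobian J = [[-4·x₂^2, -8·x₁·x₂ - 2·x₂], [-2·x₂, -2·x₁ - 1]].
At the point, J = [[-9.0000, 9.0000], [3.0000, -2.0000]] (det J = -9.0000).
Solving J·Δ = −F gives Δ = (4.1667, 5.2500).
Then the next iterate is (x₁, x₂)₁ = (4.6667, 3.7500).
Re-evaluating at (4.6667, 3.7500): F = (-279.564375, -43.750250), so ‖F‖₂ = 282.9670.

282.9670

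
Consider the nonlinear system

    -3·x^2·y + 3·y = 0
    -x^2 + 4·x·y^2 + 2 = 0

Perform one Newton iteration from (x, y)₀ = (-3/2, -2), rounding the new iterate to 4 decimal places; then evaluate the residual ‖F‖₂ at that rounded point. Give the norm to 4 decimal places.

At (-3/2, -2): F = (7.5000, -24.2500).
Jacobian J = [[-6·x·y, -3·x^2 + 3], [-2·x + 4·y^2, 8·x·y]].
At the point, J = [[-18.0000, -3.7500], [19.0000, 24.0000]] (det J = -360.7500).
Solving J·Δ = −F gives Δ = (0.2469, 0.8150).
Then the next iterate is (x, y)₁ = (-1.2531, -1.1850).
Re-evaluating at (-1.2531, -1.1850): F = (2.027273, -6.608797), so ‖F‖₂ = 6.9127.

6.9127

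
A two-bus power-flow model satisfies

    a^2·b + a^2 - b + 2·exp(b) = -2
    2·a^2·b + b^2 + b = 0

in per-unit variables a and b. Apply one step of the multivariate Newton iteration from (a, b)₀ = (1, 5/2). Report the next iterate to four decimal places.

At (1, 5/2): F = (27.364988, 13.7500).
Jacobian J = [[2·a·b + 2·a, a^2 + 2·exp(b) - 1], [4·a·b, 2·a^2 + 2·b + 1]].
At the point, J = [[7.0000, 24.364988], [10.0000, 8.0000]] (det J = -187.649879).
Solving J·Δ = −F gives Δ = (-0.6187, -0.9454).
Then the next iterate is (a, b)₁ = (0.3813, 1.5546).

(0.3813, 1.5546)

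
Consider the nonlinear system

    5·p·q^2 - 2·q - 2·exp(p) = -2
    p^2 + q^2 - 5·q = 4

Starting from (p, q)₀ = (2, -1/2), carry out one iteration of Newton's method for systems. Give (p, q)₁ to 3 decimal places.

(1.314, -0.499)

At (2, -1/2): F = (-9.27811, 2.750).
Jacobian J = [[5·q^2 - 2·exp(p), 10·p·q - 2], [2·p, 2·q - 5]].
At the point, J = [[-13.52811, -12.000], [4.000, -6.000]] (det J = 129.16867).
Solving J·Δ = −F gives Δ = (-0.686, 0.001).
Then the next iterate is (p, q)₁ = (1.314, -0.499).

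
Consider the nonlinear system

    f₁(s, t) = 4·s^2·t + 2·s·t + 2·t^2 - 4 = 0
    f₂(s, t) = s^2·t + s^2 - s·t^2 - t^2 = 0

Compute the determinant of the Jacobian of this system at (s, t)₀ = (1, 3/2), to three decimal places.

-108.000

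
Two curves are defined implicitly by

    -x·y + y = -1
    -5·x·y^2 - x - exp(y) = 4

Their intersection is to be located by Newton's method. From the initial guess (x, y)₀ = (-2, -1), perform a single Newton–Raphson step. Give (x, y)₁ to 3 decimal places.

At (-2, -1): F = (-2.000, 7.63212).
Jacobian J = [[-y, -x + 1], [-5·y^2 - 1, -10·x·y - exp(y)]].
At the point, J = [[1.000, 3.000], [-6.000, -20.36788]] (det J = -2.36788).
Solving J·Δ = −F gives Δ = (7.534, -1.845).
Then the next iterate is (x, y)₁ = (5.534, -2.845).

(5.534, -2.845)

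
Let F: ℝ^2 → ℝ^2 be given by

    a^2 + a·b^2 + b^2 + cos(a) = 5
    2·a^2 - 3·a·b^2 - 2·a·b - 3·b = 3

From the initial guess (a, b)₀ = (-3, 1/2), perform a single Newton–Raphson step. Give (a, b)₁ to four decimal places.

At (-3, 1/2): F = (2.510008, 18.7500).
Jacobian J = [[2·a + b^2 - sin(a), 2·a·b + 2·b], [4·a - 3·b^2 - 2·b, -6·a·b - 2·a - 3]].
At the point, J = [[-5.608880, -2.0000], [-13.7500, 12.0000]] (det J = -94.806560).
Solving J·Δ = −F gives Δ = (0.7132, -0.7452).
Then the next iterate is (a, b)₁ = (-2.2868, -0.2452).

(-2.2868, -0.2452)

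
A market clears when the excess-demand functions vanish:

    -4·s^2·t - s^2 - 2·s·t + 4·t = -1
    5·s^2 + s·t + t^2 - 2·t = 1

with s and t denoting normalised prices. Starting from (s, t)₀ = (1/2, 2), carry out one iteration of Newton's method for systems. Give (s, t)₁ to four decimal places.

(0.7016, 0.9355)

At (1/2, 2): F = (4.7500, 1.2500).
Jacobian J = [[-8·s·t - 2·s - 2·t, -4·s^2 - 2·s + 4], [10·s + t, s + 2·t - 2]].
At the point, J = [[-13.0000, 2.0000], [7.0000, 2.5000]] (det J = -46.5000).
Solving J·Δ = −F gives Δ = (0.2016, -1.0645).
Then the next iterate is (s, t)₁ = (0.7016, 0.9355).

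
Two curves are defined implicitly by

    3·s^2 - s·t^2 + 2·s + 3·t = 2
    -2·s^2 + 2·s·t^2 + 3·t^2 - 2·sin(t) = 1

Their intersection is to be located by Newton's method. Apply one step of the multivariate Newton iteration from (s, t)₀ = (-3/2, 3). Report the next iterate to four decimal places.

At (-3/2, 3): F = (24.2500, -5.782240).
Jacobian J = [[6·s - t^2 + 2, -2·s·t + 3], [-4·s + 2·t^2, 4·s·t + 6·t - 2·cos(t)]].
At the point, J = [[-16.0000, 12.0000], [24.0000, 1.979985]] (det J = -319.679760).
Solving J·Δ = −F gives Δ = (0.3672, -1.5312).
Then the next iterate is (s, t)₁ = (-1.1328, 1.4688).

(-1.1328, 1.4688)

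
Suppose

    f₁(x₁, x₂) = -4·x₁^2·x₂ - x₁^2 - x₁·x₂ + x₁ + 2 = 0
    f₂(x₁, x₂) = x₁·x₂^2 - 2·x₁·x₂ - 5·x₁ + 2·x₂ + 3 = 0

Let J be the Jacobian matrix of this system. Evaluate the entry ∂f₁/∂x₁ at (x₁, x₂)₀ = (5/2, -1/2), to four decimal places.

6.5000

∂f₁/∂x₁ = -8·x₁·x₂ - 2·x₁ - x₂ + 1.
At (5/2, -1/2) this is 6.5000.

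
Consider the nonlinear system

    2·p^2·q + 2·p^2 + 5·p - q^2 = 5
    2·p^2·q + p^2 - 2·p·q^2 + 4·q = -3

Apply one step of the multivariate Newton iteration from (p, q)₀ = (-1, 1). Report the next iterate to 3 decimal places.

(-3.333, -2.067)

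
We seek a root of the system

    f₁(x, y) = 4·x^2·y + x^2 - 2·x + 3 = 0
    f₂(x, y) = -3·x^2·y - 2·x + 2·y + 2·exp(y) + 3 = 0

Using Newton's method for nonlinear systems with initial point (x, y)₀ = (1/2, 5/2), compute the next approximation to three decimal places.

(0.116, 1.206)

At (1/2, 5/2): F = (4.750, 29.48999).
Jacobian J = [[8·x·y + 2·x - 2, 4·x^2], [-6·x·y - 2, -3·x^2 + 2·exp(y) + 2]].
At the point, J = [[9.000, 1.000], [-9.500, 25.61499]] (det J = 240.03489).
Solving J·Δ = −F gives Δ = (-0.384, -1.294).
Then the next iterate is (x, y)₁ = (0.116, 1.206).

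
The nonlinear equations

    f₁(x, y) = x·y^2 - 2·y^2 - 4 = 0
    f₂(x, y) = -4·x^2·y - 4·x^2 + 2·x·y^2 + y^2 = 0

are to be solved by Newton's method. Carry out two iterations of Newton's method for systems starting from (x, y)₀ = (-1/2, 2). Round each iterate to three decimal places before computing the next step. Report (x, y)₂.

At (-1/2, 2): F = (-14.000, -3.000).
Jacobian J = [[y^2, 2·x·y - 4·y], [-8·x·y - 8·x + 2·y^2, -4·x^2 + 4·x·y + 2·y]].
At the point, J = [[4.000, -10.000], [20.000, -1.000]] (det J = 196.000).
Solving J·Δ = −F gives Δ = (0.082, -1.367).
Then the next iterate is (x, y)₁ = (-0.418, 0.633).
Round to (-0.418, 0.633) and repeat: F = (-4.96887, -1.07558), J = [[0.40069, -3.06119], [6.26213, -0.49127]].
Δ = (0.045, -1.617), so (x, y)₂ = (-0.373, -0.984).

(-0.373, -0.984)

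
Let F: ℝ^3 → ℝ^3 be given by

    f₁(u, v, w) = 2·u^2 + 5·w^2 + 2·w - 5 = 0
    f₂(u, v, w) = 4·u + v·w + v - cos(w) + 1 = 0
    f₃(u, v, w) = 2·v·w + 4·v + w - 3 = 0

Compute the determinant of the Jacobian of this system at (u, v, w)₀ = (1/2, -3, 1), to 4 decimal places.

293.9023

J = [[4·u, 0, 10·w + 2], [4, w + 1, v + sin(w)], [0, 2·w + 4, 2·v + 1]].
At the point, J = [[2.0000, 0.0000, 12.0000], [4.0000, 2.0000, -2.158529], [0.0000, 6.0000, -5.0000]].
det J = 293.9023.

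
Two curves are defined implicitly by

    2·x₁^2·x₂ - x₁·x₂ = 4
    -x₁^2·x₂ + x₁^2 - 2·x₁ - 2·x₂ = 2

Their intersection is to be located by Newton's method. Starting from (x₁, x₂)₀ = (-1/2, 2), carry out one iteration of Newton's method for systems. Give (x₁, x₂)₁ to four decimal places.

At (-1/2, 2): F = (-2.0000, -5.2500).
Jacobian J = [[4·x₁·x₂ - x₂, 2·x₁^2 - x₁], [-2·x₁·x₂ + 2·x₁ - 2, -x₁^2 - 2]].
At the point, J = [[-6.0000, 1.0000], [-1.0000, -2.2500]] (det J = 14.5000).
Solving J·Δ = −F gives Δ = (-0.6724, -2.0345).
Then the next iterate is (x₁, x₂)₁ = (-1.1724, -0.0345).

(-1.1724, -0.0345)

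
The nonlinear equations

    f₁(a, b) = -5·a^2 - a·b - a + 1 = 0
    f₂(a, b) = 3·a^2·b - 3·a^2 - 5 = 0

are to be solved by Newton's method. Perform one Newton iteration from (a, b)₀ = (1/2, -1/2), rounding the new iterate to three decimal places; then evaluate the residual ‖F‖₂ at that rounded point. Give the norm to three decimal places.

5.128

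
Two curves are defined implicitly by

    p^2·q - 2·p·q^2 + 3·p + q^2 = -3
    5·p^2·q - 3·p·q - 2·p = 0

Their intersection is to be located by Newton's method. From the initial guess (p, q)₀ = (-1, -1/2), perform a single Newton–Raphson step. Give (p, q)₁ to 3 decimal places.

At (-1, -1/2): F = (0.250, -2.000).
Jacobian J = [[2·p·q - 2·q^2 + 3, p^2 - 4·p·q + 2·q], [10·p·q - 3·q - 2, 5·p^2 - 3·p]].
At the point, J = [[3.500, -2.000], [4.500, 8.000]] (det J = 37.000).
Solving J·Δ = −F gives Δ = (0.054, 0.220).
Then the next iterate is (p, q)₁ = (-0.946, -0.280).

(-0.946, -0.280)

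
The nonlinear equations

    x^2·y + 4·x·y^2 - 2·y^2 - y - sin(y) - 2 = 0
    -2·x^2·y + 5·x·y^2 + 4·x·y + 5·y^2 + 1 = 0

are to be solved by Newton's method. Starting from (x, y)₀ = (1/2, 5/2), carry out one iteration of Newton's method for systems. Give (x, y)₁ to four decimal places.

(0.6654, 1.0225)

At (1/2, 5/2): F = (-4.473472, 51.6250).
Jacobian J = [[2·x·y + 4·y^2, x^2 + 8·x·y - 4·y - cos(y) - 1], [-4·x·y + 5·y^2 + 4·y, -2·x^2 + 10·x·y + 4·x + 10·y]].
At the point, J = [[27.5000, 0.051144], [36.2500, 39.0000]] (det J = 1070.646044).
Solving J·Δ = −F gives Δ = (0.1654, -1.4775).
Then the next iterate is (x, y)₁ = (0.6654, 1.0225).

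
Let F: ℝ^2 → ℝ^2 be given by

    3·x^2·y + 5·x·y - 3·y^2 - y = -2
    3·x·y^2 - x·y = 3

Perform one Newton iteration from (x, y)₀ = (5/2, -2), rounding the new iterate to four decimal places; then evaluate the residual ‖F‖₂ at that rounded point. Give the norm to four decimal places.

At (5/2, -2): F = (-70.5000, 32.0000).
Jacobian J = [[6·x·y + 5·y, 3·x^2 + 5·x - 6·y - 1], [3·y^2 - y, 6·x·y - x]].
At the point, J = [[-40.0000, 42.2500], [14.0000, -32.5000]] (det J = 708.5000).
Solving J·Δ = −F gives Δ = (-1.3257, 0.4135).
Then the next iterate is (x, y)₁ = (1.1743, -1.5865).
Re-evaluating at (1.1743, -1.5865): F = (-19.842839, 7.730104), so ‖F‖₂ = 21.2954.

21.2954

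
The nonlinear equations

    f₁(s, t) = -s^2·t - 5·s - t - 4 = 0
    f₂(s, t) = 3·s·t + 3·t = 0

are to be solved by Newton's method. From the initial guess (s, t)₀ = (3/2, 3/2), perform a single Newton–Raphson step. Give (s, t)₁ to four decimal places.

(-0.0232, 0.9139)

At (3/2, 3/2): F = (-16.3750, 11.2500).
Jacobian J = [[-2·s·t - 5, -s^2 - 1], [3·t, 3·s + 3]].
At the point, J = [[-9.5000, -3.2500], [4.5000, 7.5000]] (det J = -56.6250).
Solving J·Δ = −F gives Δ = (-1.5232, -0.5861).
Then the next iterate is (s, t)₁ = (-0.0232, 0.9139).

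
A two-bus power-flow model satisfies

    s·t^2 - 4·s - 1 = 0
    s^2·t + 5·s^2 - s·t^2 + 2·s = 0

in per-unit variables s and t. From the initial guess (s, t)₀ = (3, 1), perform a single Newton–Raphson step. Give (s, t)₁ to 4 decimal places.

At (3, 1): F = (-10.0000, 57.0000).
Jacobian J = [[t^2 - 4, 2·s·t], [2·s·t + 10·s - t^2 + 2, s^2 - 2·s·t]].
At the point, J = [[-3.0000, 6.0000], [37.0000, 3.0000]] (det J = -231.0000).
Solving J·Δ = −F gives Δ = (-1.6104, 0.8615).
Then the next iterate is (s, t)₁ = (1.3896, 1.8615).

(1.3896, 1.8615)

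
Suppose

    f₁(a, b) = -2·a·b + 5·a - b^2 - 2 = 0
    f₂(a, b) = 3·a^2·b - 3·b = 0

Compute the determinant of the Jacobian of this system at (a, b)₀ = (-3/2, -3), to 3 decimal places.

-201.750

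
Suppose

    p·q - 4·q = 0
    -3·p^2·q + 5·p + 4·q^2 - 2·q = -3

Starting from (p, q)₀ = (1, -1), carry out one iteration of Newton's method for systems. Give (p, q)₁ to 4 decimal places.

At (1, -1): F = (3.0000, 17.0000).
Jacobian J = [[q, p - 4], [-6·p·q + 5, -3·p^2 + 8·q - 2]].
At the point, J = [[-1.0000, -3.0000], [11.0000, -13.0000]] (det J = 46.0000).
Solving J·Δ = −F gives Δ = (-0.2609, 1.0870).
Then the next iterate is (p, q)₁ = (0.7391, 0.0870).

(0.7391, 0.0870)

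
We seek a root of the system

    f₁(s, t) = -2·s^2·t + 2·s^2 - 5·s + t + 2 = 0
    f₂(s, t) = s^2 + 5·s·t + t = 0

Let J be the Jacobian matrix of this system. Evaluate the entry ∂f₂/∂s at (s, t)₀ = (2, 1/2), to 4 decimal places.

6.5000

∂f₂/∂s = 2·s + 5·t.
At (2, 1/2) this is 6.5000.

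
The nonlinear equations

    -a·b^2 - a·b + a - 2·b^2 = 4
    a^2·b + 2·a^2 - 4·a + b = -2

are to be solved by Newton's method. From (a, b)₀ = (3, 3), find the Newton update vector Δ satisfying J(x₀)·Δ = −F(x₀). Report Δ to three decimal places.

At (3, 3): F = (-55.000, 38.000).
Jacobian J = [[-b^2 - b + 1, -2·a·b - a - 4·b], [2·a·b + 4·a - 4, a^2 + 1]].
At the point, J = [[-11.000, -33.000], [26.000, 10.000]] (det J = 748.000).
Solving J·Δ = −F gives Δ = (-0.941, -1.353).

(-0.941, -1.353)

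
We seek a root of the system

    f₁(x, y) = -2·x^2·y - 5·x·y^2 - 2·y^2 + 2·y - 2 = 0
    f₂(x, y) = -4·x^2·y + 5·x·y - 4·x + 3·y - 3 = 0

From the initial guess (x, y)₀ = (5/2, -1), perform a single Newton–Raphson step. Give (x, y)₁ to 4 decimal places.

(2.9851, -0.8068)

At (5/2, -1): F = (-6.0000, -3.5000).
Jacobian J = [[-4·x·y - 5·y^2, -2·x^2 - 10·x·y - 4·y + 2], [-8·x·y + 5·y - 4, -4·x^2 + 5·x + 3]].
At the point, J = [[5.0000, 18.5000], [11.0000, -9.5000]] (det J = -251.0000).
Solving J·Δ = −F gives Δ = (0.4851, 0.1932).
Then the next iterate is (x, y)₁ = (2.9851, -0.8068).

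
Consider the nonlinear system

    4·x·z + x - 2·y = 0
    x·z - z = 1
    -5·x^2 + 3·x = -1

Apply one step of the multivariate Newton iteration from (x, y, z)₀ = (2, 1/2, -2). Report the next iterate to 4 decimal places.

(1.2353, 1.5588, -0.5294)

At (2, 1/2, -2): F = (-15.0000, -3.0000, -13.0000).
Jacobian J = [[4·z + 1, -2, 4·x], [z, 0, x - 1], [-10·x + 3, 0, 0]].
At the point, J = [[-7.0000, -2.0000, 8.0000], [-2.0000, 0.0000, 1.0000], [-17.0000, 0.0000, 0.0000]] (det J = 34.0000).
Solving J·Δ = −F gives Δ = (-0.7647, 1.0588, 1.4706).
Then the next iterate is (x, y, z)₁ = (1.2353, 1.5588, -0.5294).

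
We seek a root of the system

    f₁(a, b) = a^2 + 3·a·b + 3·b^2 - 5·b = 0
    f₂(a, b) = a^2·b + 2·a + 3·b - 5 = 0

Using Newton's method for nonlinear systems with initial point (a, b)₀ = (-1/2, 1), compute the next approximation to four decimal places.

(1.2054, 1.3214)

At (-1/2, 1): F = (-3.2500, -2.7500).
Jacobian J = [[2·a + 3·b, 3·a + 6·b - 5], [2·a·b + 2, a^2 + 3]].
At the point, J = [[2.0000, -0.5000], [1.0000, 3.2500]] (det J = 7.0000).
Solving J·Δ = −F gives Δ = (1.7054, 0.3214).
Then the next iterate is (a, b)₁ = (1.2054, 1.3214).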